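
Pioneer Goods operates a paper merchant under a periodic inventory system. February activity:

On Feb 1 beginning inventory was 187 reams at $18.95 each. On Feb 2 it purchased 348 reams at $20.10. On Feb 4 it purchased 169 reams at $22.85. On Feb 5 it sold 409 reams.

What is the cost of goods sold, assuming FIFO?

Feb 5, 409 sold [FIFO — oldest first]: 187 @ $18.95 + 222 @ $20.10 = $8,005.85
Ending inventory: 126 @ $20.10 + 169 @ $22.85 = $6,394.25
Check: goods available $14,400.10 = COGS $8,005.85 + ending $6,394.25

COGS = $8,005.85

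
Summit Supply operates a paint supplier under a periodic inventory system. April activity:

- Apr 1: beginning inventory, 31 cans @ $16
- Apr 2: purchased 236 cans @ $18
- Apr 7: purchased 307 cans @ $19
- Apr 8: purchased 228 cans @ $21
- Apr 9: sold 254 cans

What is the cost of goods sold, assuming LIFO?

Apr 9, 254 sold [LIFO — newest first]: 228 @ $21 + 26 @ $19 = $5,282
Ending inventory: 31 @ $16 + 236 @ $18 + 281 @ $19 = $10,083

COGS = $5,282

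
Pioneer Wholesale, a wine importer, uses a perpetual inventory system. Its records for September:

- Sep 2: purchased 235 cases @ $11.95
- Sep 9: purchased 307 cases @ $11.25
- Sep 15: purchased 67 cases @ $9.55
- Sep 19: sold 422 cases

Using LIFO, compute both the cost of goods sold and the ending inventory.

Sep 19, 422 sold [LIFO — newest first]: 67 @ $9.55 + 307 @ $11.25 + 48 @ $11.95 = $4,667.20
Ending inventory: 187 @ $11.95 = $2,234.65

COGS = $4,667.20; ending inventory = $2,234.65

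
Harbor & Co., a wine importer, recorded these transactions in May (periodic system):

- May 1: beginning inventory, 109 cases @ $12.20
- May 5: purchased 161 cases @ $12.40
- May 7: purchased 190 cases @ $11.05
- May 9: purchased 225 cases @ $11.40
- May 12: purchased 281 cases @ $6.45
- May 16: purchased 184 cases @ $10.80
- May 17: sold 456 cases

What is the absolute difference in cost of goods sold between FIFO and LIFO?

$1,639.90

FIFO COGS: 109 @ $12.20 + 161 @ $12.40 + 186 @ $11.05 = $5,381.50
LIFO COGS: 184 @ $10.80 + 272 @ $6.45 = $3,741.60
Difference = |$5,381.50 − $3,741.60| = $1,639.90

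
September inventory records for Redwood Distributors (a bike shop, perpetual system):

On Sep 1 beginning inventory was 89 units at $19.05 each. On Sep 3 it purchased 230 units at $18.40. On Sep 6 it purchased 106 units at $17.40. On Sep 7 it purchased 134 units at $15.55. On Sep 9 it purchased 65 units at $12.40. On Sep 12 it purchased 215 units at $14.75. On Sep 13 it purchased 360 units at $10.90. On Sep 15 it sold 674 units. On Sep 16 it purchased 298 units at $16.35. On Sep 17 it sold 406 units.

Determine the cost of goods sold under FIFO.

Sep 15, 674 sold [FIFO — oldest first]: 89 @ $19.05 + 230 @ $18.40 + 106 @ $17.40 + 134 @ $15.55 + 65 @ $12.40 + 50 @ $14.75 = $11,399.05
Sep 17, 406 sold [FIFO — oldest first]: 165 @ $14.75 + 241 @ $10.90 = $5,060.65
Total COGS = $11,399.05 + $5,060.65 = $16,459.70
Ending inventory: 119 @ $10.90 + 298 @ $16.35 = $6,169.40
Check: goods available $22,629.10 = COGS $16,459.70 + ending $6,169.40

COGS = $16,459.70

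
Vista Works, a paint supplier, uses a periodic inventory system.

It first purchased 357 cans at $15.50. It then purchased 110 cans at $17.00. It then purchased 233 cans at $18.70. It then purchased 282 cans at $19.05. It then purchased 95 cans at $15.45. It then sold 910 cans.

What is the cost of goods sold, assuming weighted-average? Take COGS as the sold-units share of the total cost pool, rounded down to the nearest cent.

Sale 1, sell 910: 910/1077 × $18,600.45 → $15,716.25
Ending inventory (cost pool remaining) = $2,884.20

COGS = $15,716.25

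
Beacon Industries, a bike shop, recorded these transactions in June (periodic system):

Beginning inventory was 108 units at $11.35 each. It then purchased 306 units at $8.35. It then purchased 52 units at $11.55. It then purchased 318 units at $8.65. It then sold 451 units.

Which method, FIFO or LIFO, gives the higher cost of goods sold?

FIFO COGS: 108 @ $11.35 + 306 @ $8.35 + 37 @ $11.55 = $4,208.25
LIFO COGS: 318 @ $8.65 + 52 @ $11.55 + 81 @ $8.35 = $4,027.65

FIFO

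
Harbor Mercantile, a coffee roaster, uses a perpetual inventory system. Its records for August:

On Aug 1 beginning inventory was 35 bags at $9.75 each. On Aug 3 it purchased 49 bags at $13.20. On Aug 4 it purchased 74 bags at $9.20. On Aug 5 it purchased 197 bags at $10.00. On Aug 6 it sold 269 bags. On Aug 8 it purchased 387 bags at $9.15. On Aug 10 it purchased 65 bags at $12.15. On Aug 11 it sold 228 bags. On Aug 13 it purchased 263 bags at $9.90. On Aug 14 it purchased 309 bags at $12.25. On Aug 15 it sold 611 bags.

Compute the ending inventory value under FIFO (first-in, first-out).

Aug 6, 269 sold [FIFO — oldest first]: 35 @ $9.75 + 49 @ $13.20 + 74 @ $9.20 + 111 @ $10.00 = $2,778.85
Aug 11, 228 sold [FIFO — oldest first]: 86 @ $10.00 + 142 @ $9.15 = $2,159.30
Aug 15, 611 sold [FIFO — oldest first]: 245 @ $9.15 + 65 @ $12.15 + 263 @ $9.90 + 38 @ $12.25 = $6,100.70
Total COGS = $2,778.85 + $2,159.30 + $6,100.70 = $11,038.85
Ending inventory: 271 @ $12.25 = $3,319.75
Check: goods available $14,358.60 = COGS $11,038.85 + ending $3,319.75

Ending inventory = $3,319.75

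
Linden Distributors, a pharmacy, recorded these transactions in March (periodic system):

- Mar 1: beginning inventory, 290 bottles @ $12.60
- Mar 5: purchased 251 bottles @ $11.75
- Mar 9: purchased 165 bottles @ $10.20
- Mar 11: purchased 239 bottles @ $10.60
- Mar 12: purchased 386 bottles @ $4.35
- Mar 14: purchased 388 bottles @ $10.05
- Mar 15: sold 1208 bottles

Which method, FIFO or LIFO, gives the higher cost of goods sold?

FIFO

FIFO COGS: 290 @ $12.60 + 251 @ $11.75 + 165 @ $10.20 + 239 @ $10.60 + 263 @ $4.35 = $11,963.70
LIFO COGS: 388 @ $10.05 + 386 @ $4.35 + 239 @ $10.60 + 165 @ $10.20 + 30 @ $11.75 = $10,147.40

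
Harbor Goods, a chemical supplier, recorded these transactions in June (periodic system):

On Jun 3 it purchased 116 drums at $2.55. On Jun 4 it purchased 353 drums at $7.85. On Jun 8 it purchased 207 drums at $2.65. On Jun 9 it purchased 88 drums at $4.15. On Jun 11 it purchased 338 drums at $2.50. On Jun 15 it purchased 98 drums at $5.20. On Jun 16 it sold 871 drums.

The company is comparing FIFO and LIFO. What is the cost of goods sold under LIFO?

FIFO COGS: 116 @ $2.55 + 353 @ $7.85 + 207 @ $2.65 + 88 @ $4.15 + 107 @ $2.50 = $4,248.10
LIFO COGS: 98 @ $5.20 + 338 @ $2.50 + 88 @ $4.15 + 207 @ $2.65 + 140 @ $7.85 = $3,367.35

COGS = $3,367.35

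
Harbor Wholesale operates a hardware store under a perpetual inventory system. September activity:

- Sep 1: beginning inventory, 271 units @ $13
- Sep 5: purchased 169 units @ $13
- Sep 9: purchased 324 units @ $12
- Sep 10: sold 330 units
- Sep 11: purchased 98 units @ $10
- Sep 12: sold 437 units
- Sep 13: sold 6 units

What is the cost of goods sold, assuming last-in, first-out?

COGS = $9,431

Sep 10, 330 sold [LIFO — newest first]: 324 @ $12 + 6 @ $13 = $3,966
Sep 12, 437 sold [LIFO — newest first]: 98 @ $10 + 163 @ $13 + 176 @ $13 = $5,387
Sep 13, 6 sold [LIFO — newest first]: 6 @ $13 = $78
Total COGS = $3,966 + $5,387 + $78 = $9,431
Ending inventory: 89 @ $13 = $1,157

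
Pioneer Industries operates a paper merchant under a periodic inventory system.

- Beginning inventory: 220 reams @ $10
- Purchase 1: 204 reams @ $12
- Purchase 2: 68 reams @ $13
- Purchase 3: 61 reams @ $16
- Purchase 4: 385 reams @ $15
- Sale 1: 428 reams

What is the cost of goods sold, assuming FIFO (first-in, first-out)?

COGS = $4,700

Sale 1 (428) [FIFO — oldest first]: 220 @ $10 + 204 @ $12 + 4 @ $13 = $4,700
Ending inventory: 64 @ $13 + 61 @ $16 + 385 @ $15 = $7,583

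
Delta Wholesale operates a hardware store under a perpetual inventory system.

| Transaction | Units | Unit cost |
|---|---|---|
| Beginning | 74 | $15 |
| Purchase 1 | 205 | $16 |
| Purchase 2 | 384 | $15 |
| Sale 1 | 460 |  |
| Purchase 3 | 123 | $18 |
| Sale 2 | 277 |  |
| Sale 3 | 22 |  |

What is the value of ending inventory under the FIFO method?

Ending inventory = $486

Sale 1 (460) [FIFO — oldest first]: 74 @ $15 + 205 @ $16 + 181 @ $15 = $7,105
Sale 2 (277) [FIFO — oldest first]: 203 @ $15 + 74 @ $18 = $4,377
Sale 3 (22) [FIFO — oldest first]: 22 @ $18 = $396
Total COGS = $7,105 + $4,377 + $396 = $11,878
Ending inventory: 27 @ $18 = $486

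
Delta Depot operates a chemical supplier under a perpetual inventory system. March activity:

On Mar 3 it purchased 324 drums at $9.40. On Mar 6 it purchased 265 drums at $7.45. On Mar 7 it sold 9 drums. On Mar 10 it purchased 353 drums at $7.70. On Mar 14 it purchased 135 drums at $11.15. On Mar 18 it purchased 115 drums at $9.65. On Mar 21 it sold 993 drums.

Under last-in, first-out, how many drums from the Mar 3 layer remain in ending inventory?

Mar 7, 9 sold [LIFO — newest first]: 9 @ $7.45 = $67.05
Mar 21, 993 sold [LIFO — newest first]: 115 @ $9.65 + 135 @ $11.15 + 353 @ $7.70 + 256 @ $7.45 + 134 @ $9.40 = $8,499.90
Total COGS = $67.05 + $8,499.90 = $8,566.95
Ending inventory: 190 @ $9.40 = $1,786.00
Check: goods available $10,352.95 = COGS $8,566.95 + ending $1,786.00

190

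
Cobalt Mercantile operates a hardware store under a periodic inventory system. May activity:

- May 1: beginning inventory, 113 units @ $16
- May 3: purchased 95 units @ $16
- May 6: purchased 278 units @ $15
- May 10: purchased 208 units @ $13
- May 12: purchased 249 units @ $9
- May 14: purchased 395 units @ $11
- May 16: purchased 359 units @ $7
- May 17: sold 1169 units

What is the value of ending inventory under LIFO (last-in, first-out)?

May 17, 1169 sold [LIFO — newest first]: 359 @ $7 + 395 @ $11 + 249 @ $9 + 166 @ $13 = $11,257
Ending inventory: 113 @ $16 + 95 @ $16 + 278 @ $15 + 42 @ $13 = $8,044

Ending inventory = $8,044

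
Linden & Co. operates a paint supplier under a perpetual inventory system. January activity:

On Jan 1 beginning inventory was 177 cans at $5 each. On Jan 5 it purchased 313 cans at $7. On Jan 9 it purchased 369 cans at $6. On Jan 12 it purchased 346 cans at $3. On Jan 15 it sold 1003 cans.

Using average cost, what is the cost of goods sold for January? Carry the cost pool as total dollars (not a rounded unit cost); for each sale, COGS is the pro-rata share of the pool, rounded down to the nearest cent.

After Jan 1: 177 on hand, pool $885.00 (≈ $5.0000 each)
After Jan 5: 490 on hand, pool $3,076.00 (≈ $6.2776 each)
After Jan 9: 859 on hand, pool $5,290.00 (≈ $6.1583 each)
After Jan 12: 1205 on hand, pool $6,328.00 (≈ $5.2515 each)
Jan 15, sell 1003: 1003/1205 × $6,328.00 → $5,267.20
Ending inventory (cost pool remaining) = $1,060.80

COGS = $5,267.20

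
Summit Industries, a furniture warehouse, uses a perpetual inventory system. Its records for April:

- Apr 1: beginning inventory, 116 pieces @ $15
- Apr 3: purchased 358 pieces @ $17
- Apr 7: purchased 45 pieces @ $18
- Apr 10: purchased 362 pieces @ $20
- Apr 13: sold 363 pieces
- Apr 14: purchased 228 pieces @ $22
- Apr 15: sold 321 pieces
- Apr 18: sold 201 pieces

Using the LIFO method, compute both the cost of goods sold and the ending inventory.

Apr 13, 363 sold [LIFO — newest first]: 362 @ $20 + 1 @ $18 = $7,258
Apr 15, 321 sold [LIFO — newest first]: 228 @ $22 + 44 @ $18 + 49 @ $17 = $6,641
Apr 18, 201 sold [LIFO — newest first]: 201 @ $17 = $3,417
Total COGS = $7,258 + $6,641 + $3,417 = $17,316
Ending inventory: 116 @ $15 + 108 @ $17 = $3,576
Check: goods available $20,892 = COGS $17,316 + ending $3,576

COGS = $17,316; ending inventory = $3,576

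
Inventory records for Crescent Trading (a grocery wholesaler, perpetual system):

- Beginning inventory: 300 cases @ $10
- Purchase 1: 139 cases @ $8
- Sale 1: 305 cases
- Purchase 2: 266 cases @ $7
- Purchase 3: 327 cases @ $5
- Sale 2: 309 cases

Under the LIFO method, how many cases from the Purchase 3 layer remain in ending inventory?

18

Sale 1 (305) [LIFO — newest first]: 139 @ $8 + 166 @ $10 = $2,772
Sale 2 (309) [LIFO — newest first]: 309 @ $5 = $1,545
Total COGS = $2,772 + $1,545 = $4,317
Ending inventory: 134 @ $10 + 266 @ $7 + 18 @ $5 = $3,292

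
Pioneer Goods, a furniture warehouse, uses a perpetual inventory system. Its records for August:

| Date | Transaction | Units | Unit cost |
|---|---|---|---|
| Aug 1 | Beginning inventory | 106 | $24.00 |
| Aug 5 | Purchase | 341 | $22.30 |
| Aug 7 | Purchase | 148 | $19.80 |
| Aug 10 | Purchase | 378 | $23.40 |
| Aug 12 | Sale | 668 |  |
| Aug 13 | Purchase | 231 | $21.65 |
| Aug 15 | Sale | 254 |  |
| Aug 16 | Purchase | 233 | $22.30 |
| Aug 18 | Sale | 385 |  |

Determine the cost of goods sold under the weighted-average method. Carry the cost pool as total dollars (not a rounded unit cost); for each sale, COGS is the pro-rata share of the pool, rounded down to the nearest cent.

After Aug 1: 106 on hand, pool $2,544.00 (≈ $24.0000 each)
After Aug 5: 447 on hand, pool $10,148.30 (≈ $22.7031 each)
After Aug 7: 595 on hand, pool $13,078.70 (≈ $21.9810 each)
After Aug 10: 973 on hand, pool $21,923.90 (≈ $22.5323 each)
Aug 12, sell 668: 668/973 × $21,923.90 → $15,051.55
After Aug 13: 536 on hand, pool $11,873.50 (≈ $22.1521 each)
Aug 15, sell 254: 254/536 × $11,873.50 → $5,626.62
After Aug 16: 515 on hand, pool $11,442.78 (≈ $22.2190 each)
Aug 18, sell 385: 385/515 × $11,442.78 → $8,554.31
Total COGS = $15,051.55 + $5,626.62 + $8,554.31 = $29,232.48
Ending inventory (cost pool remaining) = $2,888.47

COGS = $29,232.48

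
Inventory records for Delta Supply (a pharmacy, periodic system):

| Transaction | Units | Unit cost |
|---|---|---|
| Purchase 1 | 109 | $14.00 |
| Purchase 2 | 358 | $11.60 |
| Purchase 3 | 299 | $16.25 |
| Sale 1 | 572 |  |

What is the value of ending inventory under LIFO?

Ending inventory = $2,512.00

Sale 1 (572) [LIFO — newest first]: 299 @ $16.25 + 273 @ $11.60 = $8,025.55
Ending inventory: 109 @ $14.00 + 85 @ $11.60 = $2,512.00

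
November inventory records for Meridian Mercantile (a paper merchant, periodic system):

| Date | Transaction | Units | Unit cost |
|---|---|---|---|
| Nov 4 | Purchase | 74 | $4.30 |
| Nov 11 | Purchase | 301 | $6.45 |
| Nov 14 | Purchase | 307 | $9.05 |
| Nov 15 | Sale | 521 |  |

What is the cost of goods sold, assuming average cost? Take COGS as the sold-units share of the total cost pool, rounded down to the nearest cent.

Nov 15, sell 521: 521/682 × $5,038.00 → $3,848.67
Ending inventory (cost pool remaining) = $1,189.33

COGS = $3,848.67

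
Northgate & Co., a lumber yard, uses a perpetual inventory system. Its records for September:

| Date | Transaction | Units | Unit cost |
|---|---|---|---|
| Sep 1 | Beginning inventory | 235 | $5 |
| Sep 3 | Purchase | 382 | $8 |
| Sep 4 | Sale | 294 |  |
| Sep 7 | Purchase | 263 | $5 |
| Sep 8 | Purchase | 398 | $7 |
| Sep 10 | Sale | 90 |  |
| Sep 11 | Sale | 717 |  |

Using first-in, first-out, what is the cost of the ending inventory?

Ending inventory = $1,239

Sep 4, 294 sold [FIFO — oldest first]: 235 @ $5 + 59 @ $8 = $1,647
Sep 10, 90 sold [FIFO — oldest first]: 90 @ $8 = $720
Sep 11, 717 sold [FIFO — oldest first]: 233 @ $8 + 263 @ $5 + 221 @ $7 = $4,726
Total COGS = $1,647 + $720 + $4,726 = $7,093
Ending inventory: 177 @ $7 = $1,239
Check: goods available $8,332 = COGS $7,093 + ending $1,239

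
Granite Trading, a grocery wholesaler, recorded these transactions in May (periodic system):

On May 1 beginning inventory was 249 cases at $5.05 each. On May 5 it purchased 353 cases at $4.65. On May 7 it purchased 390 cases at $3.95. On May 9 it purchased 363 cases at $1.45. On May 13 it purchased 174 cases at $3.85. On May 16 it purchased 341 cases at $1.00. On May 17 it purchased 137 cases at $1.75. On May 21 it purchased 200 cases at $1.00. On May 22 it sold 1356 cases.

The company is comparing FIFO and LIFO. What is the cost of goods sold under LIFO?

COGS = $2,533.95

FIFO COGS: 249 @ $5.05 + 353 @ $4.65 + 390 @ $3.95 + 363 @ $1.45 + 1 @ $3.85 = $4,969.60
LIFO COGS: 200 @ $1.00 + 137 @ $1.75 + 341 @ $1.00 + 174 @ $3.85 + 363 @ $1.45 + 141 @ $3.95 = $2,533.95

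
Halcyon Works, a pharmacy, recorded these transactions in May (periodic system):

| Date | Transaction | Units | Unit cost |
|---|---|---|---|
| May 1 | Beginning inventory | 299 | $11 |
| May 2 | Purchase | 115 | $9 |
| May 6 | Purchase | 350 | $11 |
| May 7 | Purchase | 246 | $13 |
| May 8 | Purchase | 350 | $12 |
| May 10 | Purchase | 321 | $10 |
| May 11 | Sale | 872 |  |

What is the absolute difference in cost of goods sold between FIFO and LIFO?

FIFO COGS: 299 @ $11 + 115 @ $9 + 350 @ $11 + 108 @ $13 = $9,578
LIFO COGS: 321 @ $10 + 350 @ $12 + 201 @ $13 = $10,023
Difference = |$9,578 − $10,023| = $445

$445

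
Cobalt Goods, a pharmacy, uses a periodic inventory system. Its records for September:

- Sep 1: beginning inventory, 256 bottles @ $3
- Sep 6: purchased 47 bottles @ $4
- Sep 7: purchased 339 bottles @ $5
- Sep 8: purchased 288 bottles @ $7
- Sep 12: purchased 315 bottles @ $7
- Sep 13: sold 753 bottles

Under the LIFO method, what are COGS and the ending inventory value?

Sep 13, 753 sold [LIFO — newest first]: 315 @ $7 + 288 @ $7 + 150 @ $5 = $4,971
Ending inventory: 256 @ $3 + 47 @ $4 + 189 @ $5 = $1,901
Check: goods available $6,872 = COGS $4,971 + ending $1,901

COGS = $4,971; ending inventory = $1,901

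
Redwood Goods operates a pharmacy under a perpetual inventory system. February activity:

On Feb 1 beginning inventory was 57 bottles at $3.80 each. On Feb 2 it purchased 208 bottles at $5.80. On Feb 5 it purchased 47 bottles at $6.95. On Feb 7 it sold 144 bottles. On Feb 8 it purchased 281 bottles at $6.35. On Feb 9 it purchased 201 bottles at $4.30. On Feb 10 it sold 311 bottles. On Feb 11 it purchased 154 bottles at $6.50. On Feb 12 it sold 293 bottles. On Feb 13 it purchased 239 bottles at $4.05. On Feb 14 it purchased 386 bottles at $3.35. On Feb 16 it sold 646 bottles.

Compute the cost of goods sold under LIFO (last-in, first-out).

Feb 7, 144 sold [LIFO — newest first]: 47 @ $6.95 + 97 @ $5.80 = $889.25
Feb 10, 311 sold [LIFO — newest first]: 201 @ $4.30 + 110 @ $6.35 = $1,562.80
Feb 12, 293 sold [LIFO — newest first]: 154 @ $6.50 + 139 @ $6.35 = $1,883.65
Feb 16, 646 sold [LIFO — newest first]: 386 @ $3.35 + 239 @ $4.05 + 21 @ $6.35 = $2,394.40
Total COGS = $889.25 + $1,562.80 + $1,883.65 + $2,394.40 = $6,730.10
Ending inventory: 57 @ $3.80 + 111 @ $5.80 + 11 @ $6.35 = $930.25
Check: goods available $7,660.35 = COGS $6,730.10 + ending $930.25

COGS = $6,730.10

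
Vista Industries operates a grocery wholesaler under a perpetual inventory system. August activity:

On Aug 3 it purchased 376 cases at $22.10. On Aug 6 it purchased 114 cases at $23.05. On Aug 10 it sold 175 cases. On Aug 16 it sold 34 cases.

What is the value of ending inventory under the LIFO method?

Ending inventory = $6,210.10

Aug 10, 175 sold [LIFO — newest first]: 114 @ $23.05 + 61 @ $22.10 = $3,975.80
Aug 16, 34 sold [LIFO — newest first]: 34 @ $22.10 = $751.40
Total COGS = $3,975.80 + $751.40 = $4,727.20
Ending inventory: 281 @ $22.10 = $6,210.10
Check: goods available $10,937.30 = COGS $4,727.20 + ending $6,210.10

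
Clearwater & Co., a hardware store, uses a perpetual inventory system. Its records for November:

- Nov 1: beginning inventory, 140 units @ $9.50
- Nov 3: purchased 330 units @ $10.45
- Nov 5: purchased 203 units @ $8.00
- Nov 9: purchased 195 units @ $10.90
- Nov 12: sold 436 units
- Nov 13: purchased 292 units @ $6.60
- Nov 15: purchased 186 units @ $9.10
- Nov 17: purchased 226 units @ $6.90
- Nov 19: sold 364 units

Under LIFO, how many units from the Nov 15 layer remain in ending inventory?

Nov 12, 436 sold [LIFO — newest first]: 195 @ $10.90 + 203 @ $8.00 + 38 @ $10.45 = $4,146.60
Nov 19, 364 sold [LIFO — newest first]: 226 @ $6.90 + 138 @ $9.10 = $2,815.20
Total COGS = $4,146.60 + $2,815.20 = $6,961.80
Ending inventory: 140 @ $9.50 + 292 @ $10.45 + 292 @ $6.60 + 48 @ $9.10 = $6,745.40

48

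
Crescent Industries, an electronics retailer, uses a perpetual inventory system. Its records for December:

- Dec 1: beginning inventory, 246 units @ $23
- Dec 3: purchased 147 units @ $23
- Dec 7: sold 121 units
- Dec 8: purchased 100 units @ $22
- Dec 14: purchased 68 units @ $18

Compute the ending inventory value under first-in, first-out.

Ending inventory = $9,680

Dec 7, 121 sold [FIFO — oldest first]: 121 @ $23 = $2,783
Ending inventory: 125 @ $23 + 147 @ $23 + 100 @ $22 + 68 @ $18 = $9,680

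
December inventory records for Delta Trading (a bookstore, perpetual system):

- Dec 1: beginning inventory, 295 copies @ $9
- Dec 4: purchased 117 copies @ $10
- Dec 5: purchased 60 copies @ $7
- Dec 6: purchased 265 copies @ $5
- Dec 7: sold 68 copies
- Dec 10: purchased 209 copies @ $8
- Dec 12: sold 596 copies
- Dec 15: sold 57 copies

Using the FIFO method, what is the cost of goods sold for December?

COGS = $5,490

Dec 7, 68 sold [FIFO — oldest first]: 68 @ $9 = $612
Dec 12, 596 sold [FIFO — oldest first]: 227 @ $9 + 117 @ $10 + 60 @ $7 + 192 @ $5 = $4,593
Dec 15, 57 sold [FIFO — oldest first]: 57 @ $5 = $285
Total COGS = $612 + $4,593 + $285 = $5,490
Ending inventory: 16 @ $5 + 209 @ $8 = $1,752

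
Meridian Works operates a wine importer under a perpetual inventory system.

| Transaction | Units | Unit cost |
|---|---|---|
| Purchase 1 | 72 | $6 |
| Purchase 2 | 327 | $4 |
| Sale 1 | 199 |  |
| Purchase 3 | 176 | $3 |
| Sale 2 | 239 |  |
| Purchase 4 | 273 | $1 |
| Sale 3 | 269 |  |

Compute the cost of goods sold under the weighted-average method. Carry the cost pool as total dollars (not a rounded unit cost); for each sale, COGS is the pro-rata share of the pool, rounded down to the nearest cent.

After Purchase 1: 72 on hand, pool $432.00 (≈ $6.0000 each)
After Purchase 2: 399 on hand, pool $1,740.00 (≈ $4.3609 each)
Sale 1, sell 199: 199/399 × $1,740.00 → $867.81
After Purchase 3: 376 on hand, pool $1,400.19 (≈ $3.7239 each)
Sale 2, sell 239: 239/376 × $1,400.19 → $890.01
After Purchase 4: 410 on hand, pool $783.18 (≈ $1.9102 each)
Sale 3, sell 269: 269/410 × $783.18 → $513.84
Total COGS = $867.81 + $890.01 + $513.84 = $2,271.66
Ending inventory (cost pool remaining) = $269.34

COGS = $2,271.66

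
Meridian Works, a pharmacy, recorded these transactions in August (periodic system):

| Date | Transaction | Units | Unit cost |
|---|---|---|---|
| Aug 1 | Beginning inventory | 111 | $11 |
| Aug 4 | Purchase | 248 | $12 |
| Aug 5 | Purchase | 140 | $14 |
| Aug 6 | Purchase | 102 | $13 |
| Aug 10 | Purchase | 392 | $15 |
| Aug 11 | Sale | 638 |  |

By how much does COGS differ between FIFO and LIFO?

FIFO COGS: 111 @ $11 + 248 @ $12 + 140 @ $14 + 102 @ $13 + 37 @ $15 = $8,038
LIFO COGS: 392 @ $15 + 102 @ $13 + 140 @ $14 + 4 @ $12 = $9,214
Difference = |$8,038 − $9,214| = $1,176

$1,176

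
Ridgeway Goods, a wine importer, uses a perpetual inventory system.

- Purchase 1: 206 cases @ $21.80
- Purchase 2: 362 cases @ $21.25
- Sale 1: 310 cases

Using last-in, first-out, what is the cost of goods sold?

Sale 1 (310) [LIFO — newest first]: 310 @ $21.25 = $6,587.50
Ending inventory: 206 @ $21.80 + 52 @ $21.25 = $5,595.80
Check: goods available $12,183.30 = COGS $6,587.50 + ending $5,595.80

COGS = $6,587.50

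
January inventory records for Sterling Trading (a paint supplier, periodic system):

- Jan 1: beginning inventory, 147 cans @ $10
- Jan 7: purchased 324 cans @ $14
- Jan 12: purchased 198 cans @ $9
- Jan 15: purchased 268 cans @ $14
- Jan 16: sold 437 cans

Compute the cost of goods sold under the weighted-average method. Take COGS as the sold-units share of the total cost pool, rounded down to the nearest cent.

Jan 16, sell 437: 437/937 × $11,540.00 → $5,382.04
Ending inventory (cost pool remaining) = $6,157.96
Check: goods available $11,540.00 = COGS $5,382.04 + ending $6,157.96

COGS = $5,382.04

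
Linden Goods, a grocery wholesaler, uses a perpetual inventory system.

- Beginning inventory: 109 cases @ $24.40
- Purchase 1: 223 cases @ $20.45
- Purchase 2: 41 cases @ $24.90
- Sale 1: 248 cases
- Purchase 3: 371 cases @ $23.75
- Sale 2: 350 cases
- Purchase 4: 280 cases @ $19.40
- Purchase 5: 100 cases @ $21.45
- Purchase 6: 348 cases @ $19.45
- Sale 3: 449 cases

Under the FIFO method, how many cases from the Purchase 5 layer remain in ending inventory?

77

Sale 1 (248) [FIFO — oldest first]: 109 @ $24.40 + 139 @ $20.45 = $5,502.15
Sale 2 (350) [FIFO — oldest first]: 84 @ $20.45 + 41 @ $24.90 + 225 @ $23.75 = $8,082.45
Sale 3 (449) [FIFO — oldest first]: 146 @ $23.75 + 280 @ $19.40 + 23 @ $21.45 = $9,392.85
Total COGS = $5,502.15 + $8,082.45 + $9,392.85 = $22,977.45
Ending inventory: 77 @ $21.45 + 348 @ $19.45 = $8,420.25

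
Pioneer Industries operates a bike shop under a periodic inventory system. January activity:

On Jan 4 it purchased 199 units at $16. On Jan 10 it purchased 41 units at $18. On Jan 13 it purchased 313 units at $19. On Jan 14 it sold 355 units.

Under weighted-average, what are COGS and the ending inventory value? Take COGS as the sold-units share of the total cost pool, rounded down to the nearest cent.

COGS = $6,335.43; ending inventory = $3,533.57

Jan 14, sell 355: 355/553 × $9,869.00 → $6,335.43
Ending inventory (cost pool remaining) = $3,533.57
Check: goods available $9,869.00 = COGS $6,335.43 + ending $3,533.57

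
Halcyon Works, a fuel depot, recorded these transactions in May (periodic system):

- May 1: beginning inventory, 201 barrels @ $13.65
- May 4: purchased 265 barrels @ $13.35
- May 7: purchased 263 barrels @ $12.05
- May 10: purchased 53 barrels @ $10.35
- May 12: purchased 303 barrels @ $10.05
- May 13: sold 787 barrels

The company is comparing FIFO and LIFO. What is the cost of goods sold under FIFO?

COGS = $10,049.35

FIFO COGS: 201 @ $13.65 + 265 @ $13.35 + 263 @ $12.05 + 53 @ $10.35 + 5 @ $10.05 = $10,049.35
LIFO COGS: 303 @ $10.05 + 53 @ $10.35 + 263 @ $12.05 + 168 @ $13.35 = $9,005.65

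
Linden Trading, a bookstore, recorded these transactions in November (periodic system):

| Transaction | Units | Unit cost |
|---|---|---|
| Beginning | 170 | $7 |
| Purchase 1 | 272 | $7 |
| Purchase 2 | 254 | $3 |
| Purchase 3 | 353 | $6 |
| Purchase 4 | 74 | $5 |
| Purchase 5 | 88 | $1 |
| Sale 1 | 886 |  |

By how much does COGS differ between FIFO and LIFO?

$839

FIFO COGS: 170 @ $7 + 272 @ $7 + 254 @ $3 + 190 @ $6 = $4,996
LIFO COGS: 88 @ $1 + 74 @ $5 + 353 @ $6 + 254 @ $3 + 117 @ $7 = $4,157
Difference = |$4,996 − $4,157| = $839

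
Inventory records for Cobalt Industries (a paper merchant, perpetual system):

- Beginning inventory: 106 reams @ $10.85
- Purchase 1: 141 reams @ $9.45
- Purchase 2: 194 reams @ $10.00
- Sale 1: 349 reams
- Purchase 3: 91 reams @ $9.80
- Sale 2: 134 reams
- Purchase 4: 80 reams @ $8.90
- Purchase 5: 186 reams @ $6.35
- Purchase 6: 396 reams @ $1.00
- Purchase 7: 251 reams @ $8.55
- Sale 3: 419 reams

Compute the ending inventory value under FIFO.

Sale 1 (349) [FIFO — oldest first]: 106 @ $10.85 + 141 @ $9.45 + 102 @ $10.00 = $3,502.55
Sale 2 (134) [FIFO — oldest first]: 92 @ $10.00 + 42 @ $9.80 = $1,331.60
Sale 3 (419) [FIFO — oldest first]: 49 @ $9.80 + 80 @ $8.90 + 186 @ $6.35 + 104 @ $1.00 = $2,477.30
Total COGS = $3,502.55 + $1,331.60 + $2,477.30 = $7,311.45
Ending inventory: 292 @ $1.00 + 251 @ $8.55 = $2,438.05

Ending inventory = $2,438.05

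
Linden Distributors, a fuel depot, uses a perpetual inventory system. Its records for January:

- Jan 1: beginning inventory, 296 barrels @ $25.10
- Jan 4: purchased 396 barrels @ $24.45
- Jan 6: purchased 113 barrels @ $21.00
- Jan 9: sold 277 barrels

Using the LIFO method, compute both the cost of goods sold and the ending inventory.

COGS = $6,382.80; ending inventory = $13,102.00

Jan 9, 277 sold [LIFO — newest first]: 113 @ $21.00 + 164 @ $24.45 = $6,382.80
Ending inventory: 296 @ $25.10 + 232 @ $24.45 = $13,102.00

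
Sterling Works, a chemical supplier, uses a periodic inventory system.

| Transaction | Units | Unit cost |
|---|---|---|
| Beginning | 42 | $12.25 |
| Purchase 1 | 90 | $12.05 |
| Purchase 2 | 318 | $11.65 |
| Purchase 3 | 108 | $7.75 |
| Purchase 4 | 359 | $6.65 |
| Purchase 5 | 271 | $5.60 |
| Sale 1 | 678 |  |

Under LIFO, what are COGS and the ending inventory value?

Sale 1 (678) [LIFO — newest first]: 271 @ $5.60 + 359 @ $6.65 + 48 @ $7.75 = $4,276.95
Ending inventory: 42 @ $12.25 + 90 @ $12.05 + 318 @ $11.65 + 60 @ $7.75 = $5,768.70
Check: goods available $10,045.65 = COGS $4,276.95 + ending $5,768.70

COGS = $4,276.95; ending inventory = $5,768.70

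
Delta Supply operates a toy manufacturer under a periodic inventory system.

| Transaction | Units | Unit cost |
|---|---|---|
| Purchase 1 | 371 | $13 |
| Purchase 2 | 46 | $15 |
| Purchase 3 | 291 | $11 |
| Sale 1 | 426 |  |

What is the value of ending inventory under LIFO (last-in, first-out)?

Sale 1 (426) [LIFO — newest first]: 291 @ $11 + 46 @ $15 + 89 @ $13 = $5,048
Ending inventory: 282 @ $13 = $3,666

Ending inventory = $3,666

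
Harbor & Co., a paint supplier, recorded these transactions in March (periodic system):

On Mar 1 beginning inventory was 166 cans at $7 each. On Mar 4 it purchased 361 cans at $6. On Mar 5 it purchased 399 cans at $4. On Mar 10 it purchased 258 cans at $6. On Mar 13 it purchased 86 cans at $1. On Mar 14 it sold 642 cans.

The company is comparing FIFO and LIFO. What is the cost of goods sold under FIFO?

FIFO COGS: 166 @ $7 + 361 @ $6 + 115 @ $4 = $3,788
LIFO COGS: 86 @ $1 + 258 @ $6 + 298 @ $4 = $2,826

COGS = $3,788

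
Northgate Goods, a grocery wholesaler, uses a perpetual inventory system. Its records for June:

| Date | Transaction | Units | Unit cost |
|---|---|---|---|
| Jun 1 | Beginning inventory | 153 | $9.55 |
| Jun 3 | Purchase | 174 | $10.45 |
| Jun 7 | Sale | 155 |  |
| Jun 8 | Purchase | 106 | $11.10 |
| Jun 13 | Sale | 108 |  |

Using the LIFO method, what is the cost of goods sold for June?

COGS = $2,817.25

Jun 7, 155 sold [LIFO — newest first]: 155 @ $10.45 = $1,619.75
Jun 13, 108 sold [LIFO — newest first]: 106 @ $11.10 + 2 @ $10.45 = $1,197.50
Total COGS = $1,619.75 + $1,197.50 = $2,817.25
Ending inventory: 153 @ $9.55 + 17 @ $10.45 = $1,638.80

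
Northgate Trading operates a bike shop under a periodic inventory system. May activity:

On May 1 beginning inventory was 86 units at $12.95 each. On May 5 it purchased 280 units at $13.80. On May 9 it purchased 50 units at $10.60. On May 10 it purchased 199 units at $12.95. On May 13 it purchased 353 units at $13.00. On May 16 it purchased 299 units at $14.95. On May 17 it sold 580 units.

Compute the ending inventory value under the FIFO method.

Ending inventory = $9,512.30

May 17, 580 sold [FIFO — oldest first]: 86 @ $12.95 + 280 @ $13.80 + 50 @ $10.60 + 164 @ $12.95 = $7,631.50
Ending inventory: 35 @ $12.95 + 353 @ $13.00 + 299 @ $14.95 = $9,512.30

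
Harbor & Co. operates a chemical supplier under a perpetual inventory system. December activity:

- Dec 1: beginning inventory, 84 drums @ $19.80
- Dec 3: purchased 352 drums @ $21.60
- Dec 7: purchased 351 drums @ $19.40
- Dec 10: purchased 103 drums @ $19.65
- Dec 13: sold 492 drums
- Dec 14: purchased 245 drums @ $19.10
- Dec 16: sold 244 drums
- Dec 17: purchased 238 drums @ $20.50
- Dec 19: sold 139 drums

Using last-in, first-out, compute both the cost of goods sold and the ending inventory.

Dec 13, 492 sold [LIFO — newest first]: 103 @ $19.65 + 351 @ $19.40 + 38 @ $21.60 = $9,654.15
Dec 16, 244 sold [LIFO — newest first]: 244 @ $19.10 = $4,660.40
Dec 19, 139 sold [LIFO — newest first]: 139 @ $20.50 = $2,849.50
Total COGS = $9,654.15 + $4,660.40 + $2,849.50 = $17,164.05
Ending inventory: 84 @ $19.80 + 314 @ $21.60 + 1 @ $19.10 + 99 @ $20.50 = $10,494.20
Check: goods available $27,658.25 = COGS $17,164.05 + ending $10,494.20

COGS = $17,164.05; ending inventory = $10,494.20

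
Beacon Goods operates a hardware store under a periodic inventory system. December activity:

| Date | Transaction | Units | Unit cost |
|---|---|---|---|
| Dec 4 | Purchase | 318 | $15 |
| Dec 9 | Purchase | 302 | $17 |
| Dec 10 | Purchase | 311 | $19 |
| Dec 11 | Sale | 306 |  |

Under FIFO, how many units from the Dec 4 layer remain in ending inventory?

12

Dec 11, 306 sold [FIFO — oldest first]: 306 @ $15 = $4,590
Ending inventory: 12 @ $15 + 302 @ $17 + 311 @ $19 = $11,223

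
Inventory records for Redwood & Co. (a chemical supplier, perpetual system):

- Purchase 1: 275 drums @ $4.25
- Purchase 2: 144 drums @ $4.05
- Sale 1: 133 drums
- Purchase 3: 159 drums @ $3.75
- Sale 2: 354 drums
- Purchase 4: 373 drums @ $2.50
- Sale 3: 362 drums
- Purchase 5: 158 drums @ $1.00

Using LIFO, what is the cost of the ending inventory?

Ending inventory = $572.25

Sale 1 (133) [LIFO — newest first]: 133 @ $4.05 = $538.65
Sale 2 (354) [LIFO — newest first]: 159 @ $3.75 + 11 @ $4.05 + 184 @ $4.25 = $1,422.80
Sale 3 (362) [LIFO — newest first]: 362 @ $2.50 = $905.00
Total COGS = $538.65 + $1,422.80 + $905.00 = $2,866.45
Ending inventory: 91 @ $4.25 + 11 @ $2.50 + 158 @ $1.00 = $572.25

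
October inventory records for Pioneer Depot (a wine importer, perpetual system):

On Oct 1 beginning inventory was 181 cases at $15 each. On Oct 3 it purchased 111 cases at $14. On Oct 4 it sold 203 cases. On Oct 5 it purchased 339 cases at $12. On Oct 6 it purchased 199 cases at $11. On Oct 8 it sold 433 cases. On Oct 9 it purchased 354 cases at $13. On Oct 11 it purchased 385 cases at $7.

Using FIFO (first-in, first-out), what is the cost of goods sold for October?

COGS = $8,392

Oct 4, 203 sold [FIFO — oldest first]: 181 @ $15 + 22 @ $14 = $3,023
Oct 8, 433 sold [FIFO — oldest first]: 89 @ $14 + 339 @ $12 + 5 @ $11 = $5,369
Total COGS = $3,023 + $5,369 = $8,392
Ending inventory: 194 @ $11 + 354 @ $13 + 385 @ $7 = $9,431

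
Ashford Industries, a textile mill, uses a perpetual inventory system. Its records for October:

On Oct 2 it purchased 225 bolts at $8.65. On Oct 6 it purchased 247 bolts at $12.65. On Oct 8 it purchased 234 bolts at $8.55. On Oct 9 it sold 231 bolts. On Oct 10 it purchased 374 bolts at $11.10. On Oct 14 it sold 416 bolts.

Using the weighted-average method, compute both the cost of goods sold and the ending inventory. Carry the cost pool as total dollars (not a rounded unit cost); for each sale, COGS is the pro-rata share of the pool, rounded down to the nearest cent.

COGS = $6,679.13; ending inventory = $4,543.77

After Oct 2: 225 on hand, pool $1,946.25 (≈ $8.6500 each)
After Oct 6: 472 on hand, pool $5,070.80 (≈ $10.7432 each)
After Oct 8: 706 on hand, pool $7,071.50 (≈ $10.0163 each)
Oct 9, sell 231: 231/706 × $7,071.50 → $2,313.76
After Oct 10: 849 on hand, pool $8,909.14 (≈ $10.4937 each)
Oct 14, sell 416: 416/849 × $8,909.14 → $4,365.37
Total COGS = $2,313.76 + $4,365.37 = $6,679.13
Ending inventory (cost pool remaining) = $4,543.77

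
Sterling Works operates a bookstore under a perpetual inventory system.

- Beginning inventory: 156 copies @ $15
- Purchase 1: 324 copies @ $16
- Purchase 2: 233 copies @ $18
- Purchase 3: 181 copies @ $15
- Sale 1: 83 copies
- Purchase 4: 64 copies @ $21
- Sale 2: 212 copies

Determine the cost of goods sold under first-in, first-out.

Sale 1 (83) [FIFO — oldest first]: 83 @ $15 = $1,245
Sale 2 (212) [FIFO — oldest first]: 73 @ $15 + 139 @ $16 = $3,319
Total COGS = $1,245 + $3,319 = $4,564
Ending inventory: 185 @ $16 + 233 @ $18 + 181 @ $15 + 64 @ $21 = $11,213

COGS = $4,564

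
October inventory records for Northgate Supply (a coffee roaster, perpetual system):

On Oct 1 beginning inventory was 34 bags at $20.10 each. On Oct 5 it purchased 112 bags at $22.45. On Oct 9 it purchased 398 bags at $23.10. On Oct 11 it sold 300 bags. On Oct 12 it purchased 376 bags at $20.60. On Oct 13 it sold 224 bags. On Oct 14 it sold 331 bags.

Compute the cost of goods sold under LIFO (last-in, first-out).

Oct 11, 300 sold [LIFO — newest first]: 300 @ $23.10 = $6,930.00
Oct 13, 224 sold [LIFO — newest first]: 224 @ $20.60 = $4,614.40
Oct 14, 331 sold [LIFO — newest first]: 152 @ $20.60 + 98 @ $23.10 + 81 @ $22.45 = $7,213.45
Total COGS = $6,930.00 + $4,614.40 + $7,213.45 = $18,757.85
Ending inventory: 34 @ $20.10 + 31 @ $22.45 = $1,379.35

COGS = $18,757.85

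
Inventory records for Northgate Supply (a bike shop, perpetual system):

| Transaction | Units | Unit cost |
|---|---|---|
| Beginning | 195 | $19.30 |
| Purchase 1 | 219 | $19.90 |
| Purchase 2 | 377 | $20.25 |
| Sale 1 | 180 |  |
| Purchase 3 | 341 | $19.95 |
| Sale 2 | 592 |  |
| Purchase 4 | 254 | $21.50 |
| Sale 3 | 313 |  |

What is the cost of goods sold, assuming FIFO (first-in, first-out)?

COGS = $21,621.15

Sale 1 (180) [FIFO — oldest first]: 180 @ $19.30 = $3,474.00
Sale 2 (592) [FIFO — oldest first]: 15 @ $19.30 + 219 @ $19.90 + 358 @ $20.25 = $11,897.10
Sale 3 (313) [FIFO — oldest first]: 19 @ $20.25 + 294 @ $19.95 = $6,250.05
Total COGS = $3,474.00 + $11,897.10 + $6,250.05 = $21,621.15
Ending inventory: 47 @ $19.95 + 254 @ $21.50 = $6,398.65
Check: goods available $28,019.80 = COGS $21,621.15 + ending $6,398.65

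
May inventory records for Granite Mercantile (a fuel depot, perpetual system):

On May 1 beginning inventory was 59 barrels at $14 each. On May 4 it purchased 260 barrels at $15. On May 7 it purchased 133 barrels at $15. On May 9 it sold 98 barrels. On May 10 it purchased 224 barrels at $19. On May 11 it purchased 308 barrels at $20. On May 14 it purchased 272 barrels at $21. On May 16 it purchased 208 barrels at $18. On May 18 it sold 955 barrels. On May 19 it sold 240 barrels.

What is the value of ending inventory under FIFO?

May 9, 98 sold [FIFO — oldest first]: 59 @ $14 + 39 @ $15 = $1,411
May 18, 955 sold [FIFO — oldest first]: 221 @ $15 + 133 @ $15 + 224 @ $19 + 308 @ $20 + 69 @ $21 = $17,175
May 19, 240 sold [FIFO — oldest first]: 203 @ $21 + 37 @ $18 = $4,929
Total COGS = $1,411 + $17,175 + $4,929 = $23,515
Ending inventory: 171 @ $18 = $3,078
Check: goods available $26,593 = COGS $23,515 + ending $3,078

Ending inventory = $3,078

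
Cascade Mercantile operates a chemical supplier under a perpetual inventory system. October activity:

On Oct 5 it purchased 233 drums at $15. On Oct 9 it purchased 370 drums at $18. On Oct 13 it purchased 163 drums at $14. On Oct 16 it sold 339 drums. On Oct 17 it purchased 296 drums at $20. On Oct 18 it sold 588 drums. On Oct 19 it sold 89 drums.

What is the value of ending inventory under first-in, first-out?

Ending inventory = $920

Oct 16, 339 sold [FIFO — oldest first]: 233 @ $15 + 106 @ $18 = $5,403
Oct 18, 588 sold [FIFO — oldest first]: 264 @ $18 + 163 @ $14 + 161 @ $20 = $10,254
Oct 19, 89 sold [FIFO — oldest first]: 89 @ $20 = $1,780
Total COGS = $5,403 + $10,254 + $1,780 = $17,437
Ending inventory: 46 @ $20 = $920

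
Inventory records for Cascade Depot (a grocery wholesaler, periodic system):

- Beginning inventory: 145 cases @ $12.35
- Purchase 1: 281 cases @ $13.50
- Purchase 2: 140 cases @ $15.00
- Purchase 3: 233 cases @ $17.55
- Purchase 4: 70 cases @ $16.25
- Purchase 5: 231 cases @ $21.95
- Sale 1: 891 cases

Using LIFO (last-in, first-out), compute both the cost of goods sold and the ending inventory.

COGS = $15,326.60; ending inventory = $2,654.75

Sale 1 (891) [LIFO — newest first]: 231 @ $21.95 + 70 @ $16.25 + 233 @ $17.55 + 140 @ $15.00 + 217 @ $13.50 = $15,326.60
Ending inventory: 145 @ $12.35 + 64 @ $13.50 = $2,654.75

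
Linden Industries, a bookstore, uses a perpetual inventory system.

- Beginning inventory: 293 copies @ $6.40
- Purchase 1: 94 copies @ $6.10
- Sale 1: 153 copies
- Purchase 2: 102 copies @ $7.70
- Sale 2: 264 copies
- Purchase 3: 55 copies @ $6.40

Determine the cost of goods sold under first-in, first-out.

Sale 1 (153) [FIFO — oldest first]: 153 @ $6.40 = $979.20
Sale 2 (264) [FIFO — oldest first]: 140 @ $6.40 + 94 @ $6.10 + 30 @ $7.70 = $1,700.40
Total COGS = $979.20 + $1,700.40 = $2,679.60
Ending inventory: 72 @ $7.70 + 55 @ $6.40 = $906.40
Check: goods available $3,586.00 = COGS $2,679.60 + ending $906.40

COGS = $2,679.60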